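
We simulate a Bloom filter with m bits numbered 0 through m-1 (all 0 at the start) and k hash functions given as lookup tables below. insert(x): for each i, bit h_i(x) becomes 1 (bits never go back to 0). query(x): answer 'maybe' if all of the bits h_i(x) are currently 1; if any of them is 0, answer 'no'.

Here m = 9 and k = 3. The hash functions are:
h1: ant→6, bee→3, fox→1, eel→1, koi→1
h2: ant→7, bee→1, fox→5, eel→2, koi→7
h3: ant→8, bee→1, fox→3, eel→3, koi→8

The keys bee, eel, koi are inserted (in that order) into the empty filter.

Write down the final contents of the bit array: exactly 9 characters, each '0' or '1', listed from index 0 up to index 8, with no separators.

Answer: 011100011

Derivation:
Start: bits=000000000
After insert 'bee': sets bits 1 3 -> bits=010100000
After insert 'eel': sets bits 1 2 3 -> bits=011100000
After insert 'koi': sets bits 1 7 8 -> bits=011100011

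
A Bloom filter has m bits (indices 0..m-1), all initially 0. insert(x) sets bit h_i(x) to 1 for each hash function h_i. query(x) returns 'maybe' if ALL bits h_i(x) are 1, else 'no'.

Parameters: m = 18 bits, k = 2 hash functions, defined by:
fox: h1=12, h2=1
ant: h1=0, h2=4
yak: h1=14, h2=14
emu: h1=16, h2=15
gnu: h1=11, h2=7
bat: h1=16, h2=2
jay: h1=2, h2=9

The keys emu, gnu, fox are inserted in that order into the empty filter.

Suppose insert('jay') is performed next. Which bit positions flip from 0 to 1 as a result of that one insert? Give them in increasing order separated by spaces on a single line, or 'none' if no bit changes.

Start: bits=000000000000000000
After insert 'emu': sets bits 15 16 -> bits=000000000000000110
After insert 'gnu': sets bits 7 11 -> bits=000000010001000110
After insert 'fox': sets bits 1 12 -> bits=010000010001100110
insert 'jay' would touch bits 2 9; currently bit2=0, bit9=0
Bits that are 0 among those (would change 0->1): 2 9

Answer: 2 9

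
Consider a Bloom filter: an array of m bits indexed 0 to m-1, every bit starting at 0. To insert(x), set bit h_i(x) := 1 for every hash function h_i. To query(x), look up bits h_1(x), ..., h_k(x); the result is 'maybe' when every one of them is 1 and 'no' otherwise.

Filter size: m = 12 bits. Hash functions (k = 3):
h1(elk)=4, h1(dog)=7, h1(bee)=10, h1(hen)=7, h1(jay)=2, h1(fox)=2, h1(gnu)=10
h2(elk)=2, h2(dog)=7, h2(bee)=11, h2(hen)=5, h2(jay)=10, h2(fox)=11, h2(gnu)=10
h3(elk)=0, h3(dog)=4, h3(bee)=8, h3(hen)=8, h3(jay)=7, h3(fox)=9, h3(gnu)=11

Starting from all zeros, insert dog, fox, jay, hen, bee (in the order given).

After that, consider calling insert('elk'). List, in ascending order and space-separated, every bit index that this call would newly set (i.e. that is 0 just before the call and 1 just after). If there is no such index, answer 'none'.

Start: bits=000000000000
After insert 'dog': sets bits 4 7 -> bits=000010010000
After insert 'fox': sets bits 2 9 11 -> bits=001010010101
After insert 'jay': sets bits 2 7 10 -> bits=001010010111
After insert 'hen': sets bits 5 7 8 -> bits=001011011111
After insert 'bee': sets bits 8 10 11 -> bits=001011011111
insert 'elk' would touch bits 0 2 4; currently bit0=0, bit2=1, bit4=1
Bits that are 0 among those (would change 0->1): 0

Answer: 0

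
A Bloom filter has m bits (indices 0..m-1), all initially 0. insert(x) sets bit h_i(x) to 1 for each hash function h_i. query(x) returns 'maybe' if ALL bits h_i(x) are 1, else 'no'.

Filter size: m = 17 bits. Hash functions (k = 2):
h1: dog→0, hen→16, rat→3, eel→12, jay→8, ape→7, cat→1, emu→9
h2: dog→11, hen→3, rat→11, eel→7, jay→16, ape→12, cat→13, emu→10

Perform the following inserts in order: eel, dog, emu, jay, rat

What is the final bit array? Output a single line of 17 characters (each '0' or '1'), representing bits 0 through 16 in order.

Answer: 10010001111110001

Derivation:
Start: bits=00000000000000000
After insert 'eel': sets bits 7 12 -> bits=00000001000010000
After insert 'dog': sets bits 0 11 -> bits=10000001000110000
After insert 'emu': sets bits 9 10 -> bits=10000001011110000
After insert 'jay': sets bits 8 16 -> bits=10000001111110001
After insert 'rat': sets bits 3 11 -> bits=10010001111110001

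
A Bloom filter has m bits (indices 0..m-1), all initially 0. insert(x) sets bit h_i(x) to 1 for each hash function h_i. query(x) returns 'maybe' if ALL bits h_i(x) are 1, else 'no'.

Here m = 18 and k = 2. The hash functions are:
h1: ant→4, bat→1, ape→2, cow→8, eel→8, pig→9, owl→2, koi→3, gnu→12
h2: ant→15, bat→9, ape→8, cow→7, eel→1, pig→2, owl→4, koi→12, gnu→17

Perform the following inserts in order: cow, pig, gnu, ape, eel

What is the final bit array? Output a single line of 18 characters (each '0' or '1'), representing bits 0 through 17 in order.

Start: bits=000000000000000000
After insert 'cow': sets bits 7 8 -> bits=000000011000000000
After insert 'pig': sets bits 2 9 -> bits=001000011100000000
After insert 'gnu': sets bits 12 17 -> bits=001000011100100001
After insert 'ape': sets bits 2 8 -> bits=001000011100100001
After insert 'eel': sets bits 1 8 -> bits=011000011100100001

Answer: 011000011100100001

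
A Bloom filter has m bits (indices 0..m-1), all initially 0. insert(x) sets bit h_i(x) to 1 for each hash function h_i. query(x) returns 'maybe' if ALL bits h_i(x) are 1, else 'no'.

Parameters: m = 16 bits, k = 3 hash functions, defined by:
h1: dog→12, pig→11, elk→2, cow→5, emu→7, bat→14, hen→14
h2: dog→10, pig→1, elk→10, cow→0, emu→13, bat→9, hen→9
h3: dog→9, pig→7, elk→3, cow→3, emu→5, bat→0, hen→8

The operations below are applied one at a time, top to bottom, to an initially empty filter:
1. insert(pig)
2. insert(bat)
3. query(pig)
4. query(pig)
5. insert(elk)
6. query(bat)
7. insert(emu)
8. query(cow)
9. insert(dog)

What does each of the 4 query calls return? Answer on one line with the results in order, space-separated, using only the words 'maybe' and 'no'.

Start: bits=0000000000000000
Op 1: insert pig -> sets bits 1 7 11 -> bits=0100000100010000
Op 2: insert bat -> sets bits 0 9 14 -> bits=1100000101010010
Op 3: query pig -> checks bit1=1, bit7=1, bit11=1 (all 1) -> maybe
Op 4: query pig -> checks bit1=1, bit7=1, bit11=1 (all 1) -> maybe
Op 5: insert elk -> sets bits 2 3 10 -> bits=1111000101110010
Op 6: query bat -> checks bit0=1, bit9=1, bit14=1 (all 1) -> maybe
Op 7: insert emu -> sets bits 5 7 13 -> bits=1111010101110110
Op 8: query cow -> checks bit0=1, bit3=1, bit5=1 (all 1) -> maybe
Op 9: insert dog -> sets bits 9 10 12 -> bits=1111010101111110
Query results in order: maybe maybe maybe maybe

Answer: maybe maybe maybe maybe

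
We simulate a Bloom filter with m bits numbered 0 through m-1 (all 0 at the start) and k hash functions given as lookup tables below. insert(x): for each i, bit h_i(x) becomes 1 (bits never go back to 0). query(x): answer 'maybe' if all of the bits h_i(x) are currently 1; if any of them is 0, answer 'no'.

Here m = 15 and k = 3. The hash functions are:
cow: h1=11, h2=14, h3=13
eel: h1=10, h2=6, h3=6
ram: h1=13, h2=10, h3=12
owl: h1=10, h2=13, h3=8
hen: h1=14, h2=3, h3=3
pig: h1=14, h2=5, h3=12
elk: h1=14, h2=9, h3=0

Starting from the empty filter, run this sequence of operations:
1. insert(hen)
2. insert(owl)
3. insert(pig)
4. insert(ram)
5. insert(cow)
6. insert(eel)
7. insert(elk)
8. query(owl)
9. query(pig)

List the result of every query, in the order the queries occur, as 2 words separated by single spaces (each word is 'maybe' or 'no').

Start: bits=000000000000000
Op 1: insert hen -> sets bits 3 14 -> bits=000100000000001
Op 2: insert owl -> sets bits 8 10 13 -> bits=000100001010011
Op 3: insert pig -> sets bits 5 12 14 -> bits=000101001010111
Op 4: insert ram -> sets bits 10 12 13 -> bits=000101001010111
Op 5: insert cow -> sets bits 11 13 14 -> bits=000101001011111
Op 6: insert eel -> sets bits 6 10 -> bits=000101101011111
Op 7: insert elk -> sets bits 0 9 14 -> bits=100101101111111
Op 8: query owl -> checks bit8=1, bit10=1, bit13=1 (all 1) -> maybe
Op 9: query pig -> checks bit5=1, bit12=1, bit14=1 (all 1) -> maybe
Query results in order: maybe maybe

Answer: maybe maybe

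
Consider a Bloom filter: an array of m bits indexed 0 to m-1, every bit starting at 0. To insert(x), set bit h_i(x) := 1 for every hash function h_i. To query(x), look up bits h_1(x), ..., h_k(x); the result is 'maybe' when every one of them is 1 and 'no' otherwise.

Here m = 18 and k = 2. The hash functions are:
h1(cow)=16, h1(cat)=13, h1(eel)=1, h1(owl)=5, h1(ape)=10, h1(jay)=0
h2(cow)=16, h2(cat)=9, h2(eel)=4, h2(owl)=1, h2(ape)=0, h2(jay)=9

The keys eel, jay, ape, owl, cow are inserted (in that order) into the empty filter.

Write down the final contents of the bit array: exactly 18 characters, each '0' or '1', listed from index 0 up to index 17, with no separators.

Start: bits=000000000000000000
After insert 'eel': sets bits 1 4 -> bits=010010000000000000
After insert 'jay': sets bits 0 9 -> bits=110010000100000000
After insert 'ape': sets bits 0 10 -> bits=110010000110000000
After insert 'owl': sets bits 1 5 -> bits=110011000110000000
After insert 'cow': sets bits 16 -> bits=110011000110000010

Answer: 110011000110000010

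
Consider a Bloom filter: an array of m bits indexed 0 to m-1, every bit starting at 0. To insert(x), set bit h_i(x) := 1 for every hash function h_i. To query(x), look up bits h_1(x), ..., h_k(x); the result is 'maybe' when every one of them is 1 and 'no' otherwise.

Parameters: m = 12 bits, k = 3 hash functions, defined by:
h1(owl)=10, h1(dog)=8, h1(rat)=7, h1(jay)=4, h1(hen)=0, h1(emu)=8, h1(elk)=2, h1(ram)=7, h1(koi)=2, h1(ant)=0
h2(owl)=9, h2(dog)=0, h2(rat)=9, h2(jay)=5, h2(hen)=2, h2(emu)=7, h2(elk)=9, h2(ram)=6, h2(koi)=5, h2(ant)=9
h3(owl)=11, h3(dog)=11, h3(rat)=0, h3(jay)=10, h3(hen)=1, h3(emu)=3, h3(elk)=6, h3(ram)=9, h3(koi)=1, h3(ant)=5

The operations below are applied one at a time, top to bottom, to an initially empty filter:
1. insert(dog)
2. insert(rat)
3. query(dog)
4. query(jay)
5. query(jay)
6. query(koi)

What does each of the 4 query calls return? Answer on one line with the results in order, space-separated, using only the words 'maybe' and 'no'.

Answer: maybe no no no

Derivation:
Start: bits=000000000000
Op 1: insert dog -> sets bits 0 8 11 -> bits=100000001001
Op 2: insert rat -> sets bits 0 7 9 -> bits=100000011101
Op 3: query dog -> checks bit0=1, bit8=1, bit11=1 (all 1) -> maybe
Op 4: query jay -> checks bit4=0, bit5=0, bit10=0 (has a 0) -> no
Op 5: query jay -> checks bit4=0, bit5=0, bit10=0 (has a 0) -> no
Op 6: query koi -> checks bit1=0, bit2=0, bit5=0 (has a 0) -> no
Query results in order: maybe no no no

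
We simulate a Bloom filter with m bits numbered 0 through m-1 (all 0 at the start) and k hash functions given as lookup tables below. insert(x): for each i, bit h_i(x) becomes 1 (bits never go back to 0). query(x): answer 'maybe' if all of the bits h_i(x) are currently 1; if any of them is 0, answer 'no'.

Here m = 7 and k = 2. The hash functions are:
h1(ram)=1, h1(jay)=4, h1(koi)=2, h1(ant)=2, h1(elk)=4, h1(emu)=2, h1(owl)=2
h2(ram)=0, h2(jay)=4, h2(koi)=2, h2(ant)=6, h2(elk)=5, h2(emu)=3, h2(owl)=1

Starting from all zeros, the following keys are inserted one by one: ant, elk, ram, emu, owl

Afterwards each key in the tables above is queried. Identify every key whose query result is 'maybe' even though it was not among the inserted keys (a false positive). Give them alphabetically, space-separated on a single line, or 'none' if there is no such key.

Answer: jay koi

Derivation:
Start: bits=0000000
After insert 'ant': sets bits 2 6 -> bits=0010001
After insert 'elk': sets bits 4 5 -> bits=0010111
After insert 'ram': sets bits 0 1 -> bits=1110111
After insert 'emu': sets bits 2 3 -> bits=1111111
After insert 'owl': sets bits 1 2 -> bits=1111111
Not inserted: jay koi — query each against bits=1111111:
query jay: checks bit4=1 (all 1) -> maybe => FALSE POSITIVE
query koi: checks bit2=1 (all 1) -> maybe => FALSE POSITIVE
False positives (alphabetical): jay koi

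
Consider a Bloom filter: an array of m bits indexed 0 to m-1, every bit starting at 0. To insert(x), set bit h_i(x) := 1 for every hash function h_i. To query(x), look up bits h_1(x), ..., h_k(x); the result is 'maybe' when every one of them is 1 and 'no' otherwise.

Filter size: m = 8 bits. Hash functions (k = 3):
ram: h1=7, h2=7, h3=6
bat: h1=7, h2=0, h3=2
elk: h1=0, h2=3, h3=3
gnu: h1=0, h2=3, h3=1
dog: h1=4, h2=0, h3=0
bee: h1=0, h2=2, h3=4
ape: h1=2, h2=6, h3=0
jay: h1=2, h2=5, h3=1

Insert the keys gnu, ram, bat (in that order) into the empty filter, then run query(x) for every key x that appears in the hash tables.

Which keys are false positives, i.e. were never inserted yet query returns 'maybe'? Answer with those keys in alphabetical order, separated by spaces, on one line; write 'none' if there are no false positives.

Start: bits=00000000
After insert 'gnu': sets bits 0 1 3 -> bits=11010000
After insert 'ram': sets bits 6 7 -> bits=11010011
After insert 'bat': sets bits 0 2 7 -> bits=11110011
Not inserted: ape bee dog elk jay — query each against bits=11110011:
query ape: checks bit0=1, bit2=1, bit6=1 (all 1) -> maybe => FALSE POSITIVE
query bee: checks bit0=1, bit2=1, bit4=0 (has a 0) -> no => not a false positive
query dog: checks bit0=1, bit4=0 (has a 0) -> no => not a false positive
query elk: checks bit0=1, bit3=1 (all 1) -> maybe => FALSE POSITIVE
query jay: checks bit1=1, bit2=1, bit5=0 (has a 0) -> no => not a false positive
False positives (alphabetical): ape elk

Answer: ape elk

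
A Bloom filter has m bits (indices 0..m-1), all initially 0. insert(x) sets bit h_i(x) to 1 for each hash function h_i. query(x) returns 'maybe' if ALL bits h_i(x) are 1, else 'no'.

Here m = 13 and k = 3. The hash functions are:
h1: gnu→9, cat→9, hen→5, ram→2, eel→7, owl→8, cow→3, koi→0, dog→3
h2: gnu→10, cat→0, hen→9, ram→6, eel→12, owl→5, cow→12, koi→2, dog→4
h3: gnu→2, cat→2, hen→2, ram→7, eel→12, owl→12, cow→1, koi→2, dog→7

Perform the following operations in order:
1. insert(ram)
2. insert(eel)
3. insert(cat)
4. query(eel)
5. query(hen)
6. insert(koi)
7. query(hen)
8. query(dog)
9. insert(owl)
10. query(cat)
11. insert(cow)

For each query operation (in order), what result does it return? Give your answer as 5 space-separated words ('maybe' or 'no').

Start: bits=0000000000000
Op 1: insert ram -> sets bits 2 6 7 -> bits=0010001100000
Op 2: insert eel -> sets bits 7 12 -> bits=0010001100001
Op 3: insert cat -> sets bits 0 2 9 -> bits=1010001101001
Op 4: query eel -> checks bit7=1, bit12=1 (all 1) -> maybe
Op 5: query hen -> checks bit2=1, bit5=0, bit9=1 (has a 0) -> no
Op 6: insert koi -> sets bits 0 2 -> bits=1010001101001
Op 7: query hen -> checks bit2=1, bit5=0, bit9=1 (has a 0) -> no
Op 8: query dog -> checks bit3=0, bit4=0, bit7=1 (has a 0) -> no
Op 9: insert owl -> sets bits 5 8 12 -> bits=1010011111001
Op 10: query cat -> checks bit0=1, bit2=1, bit9=1 (all 1) -> maybe
Op 11: insert cow -> sets bits 1 3 12 -> bits=1111011111001
Query results in order: maybe no no no maybe

Answer: maybe no no no maybe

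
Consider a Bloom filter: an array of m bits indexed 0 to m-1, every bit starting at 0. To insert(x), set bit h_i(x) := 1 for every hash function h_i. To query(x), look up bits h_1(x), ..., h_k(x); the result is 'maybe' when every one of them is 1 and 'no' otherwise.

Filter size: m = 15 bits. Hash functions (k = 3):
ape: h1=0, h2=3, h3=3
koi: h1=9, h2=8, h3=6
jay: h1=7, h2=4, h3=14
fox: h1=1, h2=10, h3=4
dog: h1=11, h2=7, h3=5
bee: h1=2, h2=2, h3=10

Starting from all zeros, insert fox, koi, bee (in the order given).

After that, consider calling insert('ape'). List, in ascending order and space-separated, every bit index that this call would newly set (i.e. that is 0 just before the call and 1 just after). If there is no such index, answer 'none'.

Start: bits=000000000000000
After insert 'fox': sets bits 1 4 10 -> bits=010010000010000
After insert 'koi': sets bits 6 8 9 -> bits=010010101110000
After insert 'bee': sets bits 2 10 -> bits=011010101110000
insert 'ape' would touch bits 0 3; currently bit0=0, bit3=0
Bits that are 0 among those (would change 0->1): 0 3

Answer: 0 3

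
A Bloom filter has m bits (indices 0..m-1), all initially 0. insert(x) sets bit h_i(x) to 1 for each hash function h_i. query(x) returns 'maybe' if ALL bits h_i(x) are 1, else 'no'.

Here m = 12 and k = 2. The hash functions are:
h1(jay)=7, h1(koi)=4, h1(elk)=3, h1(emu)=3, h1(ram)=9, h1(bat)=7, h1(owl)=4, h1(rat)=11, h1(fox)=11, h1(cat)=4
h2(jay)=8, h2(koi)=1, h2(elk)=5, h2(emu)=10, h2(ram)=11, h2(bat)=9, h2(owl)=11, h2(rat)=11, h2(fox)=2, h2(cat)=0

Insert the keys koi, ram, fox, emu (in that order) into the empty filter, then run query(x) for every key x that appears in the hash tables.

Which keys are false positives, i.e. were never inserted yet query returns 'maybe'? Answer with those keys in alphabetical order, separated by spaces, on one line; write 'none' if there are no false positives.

Start: bits=000000000000
After insert 'koi': sets bits 1 4 -> bits=010010000000
After insert 'ram': sets bits 9 11 -> bits=010010000101
After insert 'fox': sets bits 2 11 -> bits=011010000101
After insert 'emu': sets bits 3 10 -> bits=011110000111
Not inserted: bat cat elk jay owl rat — query each against bits=011110000111:
query bat: checks bit7=0, bit9=1 (has a 0) -> no => not a false positive
query cat: checks bit0=0, bit4=1 (has a 0) -> no => not a false positive
query elk: checks bit3=1, bit5=0 (has a 0) -> no => not a false positive
query jay: checks bit7=0, bit8=0 (has a 0) -> no => not a false positive
query owl: checks bit4=1, bit11=1 (all 1) -> maybe => FALSE POSITIVE
query rat: checks bit11=1 (all 1) -> maybe => FALSE POSITIVE
False positives (alphabetical): owl rat

Answer: owl rat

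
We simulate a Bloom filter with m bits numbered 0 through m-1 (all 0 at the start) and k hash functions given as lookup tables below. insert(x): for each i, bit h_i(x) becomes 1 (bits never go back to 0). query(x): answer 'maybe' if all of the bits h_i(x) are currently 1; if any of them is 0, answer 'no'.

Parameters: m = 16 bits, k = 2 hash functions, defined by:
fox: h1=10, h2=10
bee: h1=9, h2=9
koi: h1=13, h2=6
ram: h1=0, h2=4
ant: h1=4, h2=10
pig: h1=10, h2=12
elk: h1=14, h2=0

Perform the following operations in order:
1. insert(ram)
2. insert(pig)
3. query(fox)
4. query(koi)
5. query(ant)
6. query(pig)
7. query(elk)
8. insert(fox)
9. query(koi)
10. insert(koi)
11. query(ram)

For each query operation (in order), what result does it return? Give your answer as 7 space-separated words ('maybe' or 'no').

Start: bits=0000000000000000
Op 1: insert ram -> sets bits 0 4 -> bits=1000100000000000
Op 2: insert pig -> sets bits 10 12 -> bits=1000100000101000
Op 3: query fox -> checks bit10=1 (all 1) -> maybe
Op 4: query koi -> checks bit6=0, bit13=0 (has a 0) -> no
Op 5: query ant -> checks bit4=1, bit10=1 (all 1) -> maybe
Op 6: query pig -> checks bit10=1, bit12=1 (all 1) -> maybe
Op 7: query elk -> checks bit0=1, bit14=0 (has a 0) -> no
Op 8: insert fox -> sets bits 10 -> bits=1000100000101000
Op 9: query koi -> checks bit6=0, bit13=0 (has a 0) -> no
Op 10: insert koi -> sets bits 6 13 -> bits=1000101000101100
Op 11: query ram -> checks bit0=1, bit4=1 (all 1) -> maybe
Query results in order: maybe no maybe maybe no no maybe

Answer: maybe no maybe maybe no no maybe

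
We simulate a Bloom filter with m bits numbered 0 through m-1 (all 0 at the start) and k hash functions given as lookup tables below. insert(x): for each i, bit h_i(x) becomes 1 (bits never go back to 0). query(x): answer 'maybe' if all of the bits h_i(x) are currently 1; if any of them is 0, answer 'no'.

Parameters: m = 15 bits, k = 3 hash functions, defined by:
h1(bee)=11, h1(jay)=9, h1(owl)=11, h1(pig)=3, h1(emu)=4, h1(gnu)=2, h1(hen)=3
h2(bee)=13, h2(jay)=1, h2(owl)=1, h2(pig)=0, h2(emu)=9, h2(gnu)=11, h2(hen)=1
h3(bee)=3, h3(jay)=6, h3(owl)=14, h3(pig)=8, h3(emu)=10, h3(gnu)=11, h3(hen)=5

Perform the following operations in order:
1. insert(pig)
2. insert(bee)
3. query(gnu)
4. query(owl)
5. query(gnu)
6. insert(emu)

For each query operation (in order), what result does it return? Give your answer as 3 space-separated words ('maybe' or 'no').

Start: bits=000000000000000
Op 1: insert pig -> sets bits 0 3 8 -> bits=100100001000000
Op 2: insert bee -> sets bits 3 11 13 -> bits=100100001001010
Op 3: query gnu -> checks bit2=0, bit11=1 (has a 0) -> no
Op 4: query owl -> checks bit1=0, bit11=1, bit14=0 (has a 0) -> no
Op 5: query gnu -> checks bit2=0, bit11=1 (has a 0) -> no
Op 6: insert emu -> sets bits 4 9 10 -> bits=100110001111010
Query results in order: no no no

Answer: no no no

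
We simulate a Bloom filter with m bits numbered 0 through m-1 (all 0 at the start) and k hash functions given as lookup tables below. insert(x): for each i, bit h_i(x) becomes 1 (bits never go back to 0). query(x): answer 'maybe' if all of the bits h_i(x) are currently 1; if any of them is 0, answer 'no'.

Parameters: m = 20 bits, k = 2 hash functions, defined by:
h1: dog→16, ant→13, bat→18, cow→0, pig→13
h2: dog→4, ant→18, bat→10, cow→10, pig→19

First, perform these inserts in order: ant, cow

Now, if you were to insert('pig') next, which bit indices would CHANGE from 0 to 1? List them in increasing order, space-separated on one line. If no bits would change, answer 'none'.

Start: bits=00000000000000000000
After insert 'ant': sets bits 13 18 -> bits=00000000000001000010
After insert 'cow': sets bits 0 10 -> bits=10000000001001000010
insert 'pig' would touch bits 13 19; currently bit13=1, bit19=0
Bits that are 0 among those (would change 0->1): 19

Answer: 19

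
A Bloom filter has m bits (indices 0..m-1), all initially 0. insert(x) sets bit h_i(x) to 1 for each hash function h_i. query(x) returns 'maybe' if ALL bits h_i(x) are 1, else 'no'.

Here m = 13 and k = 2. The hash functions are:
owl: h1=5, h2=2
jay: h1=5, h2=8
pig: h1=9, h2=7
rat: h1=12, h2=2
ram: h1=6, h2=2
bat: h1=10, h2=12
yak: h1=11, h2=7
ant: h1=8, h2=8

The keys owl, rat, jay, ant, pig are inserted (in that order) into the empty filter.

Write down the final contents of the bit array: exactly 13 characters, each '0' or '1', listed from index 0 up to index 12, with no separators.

Answer: 0010010111001

Derivation:
Start: bits=0000000000000
After insert 'owl': sets bits 2 5 -> bits=0010010000000
After insert 'rat': sets bits 2 12 -> bits=0010010000001
After insert 'jay': sets bits 5 8 -> bits=0010010010001
After insert 'ant': sets bits 8 -> bits=0010010010001
After insert 'pig': sets bits 7 9 -> bits=0010010111001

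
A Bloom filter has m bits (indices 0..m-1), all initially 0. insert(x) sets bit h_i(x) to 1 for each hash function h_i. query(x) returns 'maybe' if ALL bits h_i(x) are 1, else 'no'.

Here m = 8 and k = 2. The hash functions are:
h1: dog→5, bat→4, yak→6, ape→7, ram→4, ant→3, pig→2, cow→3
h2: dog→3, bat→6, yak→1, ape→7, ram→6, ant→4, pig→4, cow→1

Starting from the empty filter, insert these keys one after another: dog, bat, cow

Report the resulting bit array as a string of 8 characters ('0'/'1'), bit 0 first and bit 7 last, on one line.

Answer: 01011110

Derivation:
Start: bits=00000000
After insert 'dog': sets bits 3 5 -> bits=00010100
After insert 'bat': sets bits 4 6 -> bits=00011110
After insert 'cow': sets bits 1 3 -> bits=01011110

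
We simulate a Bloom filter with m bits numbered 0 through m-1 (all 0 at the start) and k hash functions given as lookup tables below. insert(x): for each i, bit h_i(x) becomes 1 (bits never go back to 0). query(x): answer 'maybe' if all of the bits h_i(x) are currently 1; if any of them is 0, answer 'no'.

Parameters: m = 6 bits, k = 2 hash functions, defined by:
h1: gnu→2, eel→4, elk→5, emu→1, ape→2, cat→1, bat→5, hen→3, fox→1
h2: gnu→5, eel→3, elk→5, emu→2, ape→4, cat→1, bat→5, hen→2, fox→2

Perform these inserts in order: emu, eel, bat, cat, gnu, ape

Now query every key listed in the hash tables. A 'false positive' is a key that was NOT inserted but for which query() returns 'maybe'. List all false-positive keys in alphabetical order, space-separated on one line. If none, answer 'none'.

Start: bits=000000
After insert 'emu': sets bits 1 2 -> bits=011000
After insert 'eel': sets bits 3 4 -> bits=011110
After insert 'bat': sets bits 5 -> bits=011111
After insert 'cat': sets bits 1 -> bits=011111
After insert 'gnu': sets bits 2 5 -> bits=011111
After insert 'ape': sets bits 2 4 -> bits=011111
Not inserted: elk fox hen — query each against bits=011111:
query elk: checks bit5=1 (all 1) -> maybe => FALSE POSITIVE
query fox: checks bit1=1, bit2=1 (all 1) -> maybe => FALSE POSITIVE
query hen: checks bit2=1, bit3=1 (all 1) -> maybe => FALSE POSITIVE
False positives (alphabetical): elk fox hen

Answer: elk fox hen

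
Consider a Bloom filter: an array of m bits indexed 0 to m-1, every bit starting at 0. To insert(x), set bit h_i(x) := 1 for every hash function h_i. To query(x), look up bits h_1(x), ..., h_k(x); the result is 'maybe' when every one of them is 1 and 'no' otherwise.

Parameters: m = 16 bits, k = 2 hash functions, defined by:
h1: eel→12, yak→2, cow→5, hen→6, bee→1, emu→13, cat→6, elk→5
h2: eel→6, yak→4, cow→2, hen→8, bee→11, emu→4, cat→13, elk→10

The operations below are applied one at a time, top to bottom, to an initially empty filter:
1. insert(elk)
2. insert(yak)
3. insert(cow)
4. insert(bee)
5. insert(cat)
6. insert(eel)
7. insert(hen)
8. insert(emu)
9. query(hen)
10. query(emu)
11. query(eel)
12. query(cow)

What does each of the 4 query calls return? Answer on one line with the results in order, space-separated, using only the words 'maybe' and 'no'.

Answer: maybe maybe maybe maybe

Derivation:
Start: bits=0000000000000000
Op 1: insert elk -> sets bits 5 10 -> bits=0000010000100000
Op 2: insert yak -> sets bits 2 4 -> bits=0010110000100000
Op 3: insert cow -> sets bits 2 5 -> bits=0010110000100000
Op 4: insert bee -> sets bits 1 11 -> bits=0110110000110000
Op 5: insert cat -> sets bits 6 13 -> bits=0110111000110100
Op 6: insert eel -> sets bits 6 12 -> bits=0110111000111100
Op 7: insert hen -> sets bits 6 8 -> bits=0110111010111100
Op 8: insert emu -> sets bits 4 13 -> bits=0110111010111100
Op 9: query hen -> checks bit6=1, bit8=1 (all 1) -> maybe
Op 10: query emu -> checks bit4=1, bit13=1 (all 1) -> maybe
Op 11: query eel -> checks bit6=1, bit12=1 (all 1) -> maybe
Op 12: query cow -> checks bit2=1, bit5=1 (all 1) -> maybe
Query results in order: maybe maybe maybe maybe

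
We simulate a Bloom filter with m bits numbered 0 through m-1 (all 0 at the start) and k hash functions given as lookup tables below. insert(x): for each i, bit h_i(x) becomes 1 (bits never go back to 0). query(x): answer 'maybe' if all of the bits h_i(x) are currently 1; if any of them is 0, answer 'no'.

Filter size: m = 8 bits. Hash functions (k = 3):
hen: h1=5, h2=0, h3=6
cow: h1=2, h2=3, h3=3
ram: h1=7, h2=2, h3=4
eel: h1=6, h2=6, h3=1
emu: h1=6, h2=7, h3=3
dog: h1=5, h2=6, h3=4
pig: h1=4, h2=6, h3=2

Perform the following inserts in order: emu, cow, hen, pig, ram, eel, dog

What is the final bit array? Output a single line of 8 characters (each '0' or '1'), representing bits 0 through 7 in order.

Answer: 11111111

Derivation:
Start: bits=00000000
After insert 'emu': sets bits 3 6 7 -> bits=00010011
After insert 'cow': sets bits 2 3 -> bits=00110011
After insert 'hen': sets bits 0 5 6 -> bits=10110111
After insert 'pig': sets bits 2 4 6 -> bits=10111111
After insert 'ram': sets bits 2 4 7 -> bits=10111111
After insert 'eel': sets bits 1 6 -> bits=11111111
After insert 'dog': sets bits 4 5 6 -> bits=11111111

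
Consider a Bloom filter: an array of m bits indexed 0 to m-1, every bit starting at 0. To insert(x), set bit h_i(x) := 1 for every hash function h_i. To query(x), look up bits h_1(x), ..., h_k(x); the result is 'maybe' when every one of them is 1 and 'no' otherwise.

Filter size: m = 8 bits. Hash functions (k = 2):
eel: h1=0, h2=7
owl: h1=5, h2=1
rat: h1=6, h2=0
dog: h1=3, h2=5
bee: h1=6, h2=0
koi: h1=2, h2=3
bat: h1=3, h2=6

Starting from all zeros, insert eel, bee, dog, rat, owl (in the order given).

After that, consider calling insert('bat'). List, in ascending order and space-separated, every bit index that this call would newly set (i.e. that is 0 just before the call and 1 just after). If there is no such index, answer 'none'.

Answer: none

Derivation:
Start: bits=00000000
After insert 'eel': sets bits 0 7 -> bits=10000001
After insert 'bee': sets bits 0 6 -> bits=10000011
After insert 'dog': sets bits 3 5 -> bits=10010111
After insert 'rat': sets bits 0 6 -> bits=10010111
After insert 'owl': sets bits 1 5 -> bits=11010111
insert 'bat' would touch bits 3 6; currently bit3=1, bit6=1
Bits that are 0 among those (would change 0->1): none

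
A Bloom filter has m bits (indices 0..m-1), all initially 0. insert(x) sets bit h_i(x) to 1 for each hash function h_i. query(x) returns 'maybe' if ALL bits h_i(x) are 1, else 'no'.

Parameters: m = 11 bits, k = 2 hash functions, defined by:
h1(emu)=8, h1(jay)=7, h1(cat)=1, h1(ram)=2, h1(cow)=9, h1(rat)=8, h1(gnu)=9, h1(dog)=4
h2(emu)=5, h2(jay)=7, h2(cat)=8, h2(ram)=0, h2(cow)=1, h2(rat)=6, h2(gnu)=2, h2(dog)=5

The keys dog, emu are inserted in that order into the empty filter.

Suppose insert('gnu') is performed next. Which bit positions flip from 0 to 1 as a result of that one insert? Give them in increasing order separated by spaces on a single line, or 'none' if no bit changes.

Start: bits=00000000000
After insert 'dog': sets bits 4 5 -> bits=00001100000
After insert 'emu': sets bits 5 8 -> bits=00001100100
insert 'gnu' would touch bits 2 9; currently bit2=0, bit9=0
Bits that are 0 among those (would change 0->1): 2 9

Answer: 2 9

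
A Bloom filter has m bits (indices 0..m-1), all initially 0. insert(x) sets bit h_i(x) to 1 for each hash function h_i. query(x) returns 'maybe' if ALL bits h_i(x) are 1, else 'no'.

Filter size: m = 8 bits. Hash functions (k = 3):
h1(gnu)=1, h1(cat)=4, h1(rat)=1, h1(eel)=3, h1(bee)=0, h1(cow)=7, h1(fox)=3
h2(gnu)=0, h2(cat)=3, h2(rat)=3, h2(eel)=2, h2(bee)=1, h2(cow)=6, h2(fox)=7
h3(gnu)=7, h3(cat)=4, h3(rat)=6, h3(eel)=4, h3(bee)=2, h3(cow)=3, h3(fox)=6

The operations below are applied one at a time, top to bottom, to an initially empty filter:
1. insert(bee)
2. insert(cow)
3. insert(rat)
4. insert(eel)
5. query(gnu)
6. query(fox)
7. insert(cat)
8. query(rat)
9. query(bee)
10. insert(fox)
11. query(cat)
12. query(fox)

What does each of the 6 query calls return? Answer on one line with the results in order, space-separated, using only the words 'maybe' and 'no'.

Answer: maybe maybe maybe maybe maybe maybe

Derivation:
Start: bits=00000000
Op 1: insert bee -> sets bits 0 1 2 -> bits=11100000
Op 2: insert cow -> sets bits 3 6 7 -> bits=11110011
Op 3: insert rat -> sets bits 1 3 6 -> bits=11110011
Op 4: insert eel -> sets bits 2 3 4 -> bits=11111011
Op 5: query gnu -> checks bit0=1, bit1=1, bit7=1 (all 1) -> maybe
Op 6: query fox -> checks bit3=1, bit6=1, bit7=1 (all 1) -> maybe
Op 7: insert cat -> sets bits 3 4 -> bits=11111011
Op 8: query rat -> checks bit1=1, bit3=1, bit6=1 (all 1) -> maybe
Op 9: query bee -> checks bit0=1, bit1=1, bit2=1 (all 1) -> maybe
Op 10: insert fox -> sets bits 3 6 7 -> bits=11111011
Op 11: query cat -> checks bit3=1, bit4=1 (all 1) -> maybe
Op 12: query fox -> checks bit3=1, bit6=1, bit7=1 (all 1) -> maybe
Query results in order: maybe maybe maybe maybe maybe maybe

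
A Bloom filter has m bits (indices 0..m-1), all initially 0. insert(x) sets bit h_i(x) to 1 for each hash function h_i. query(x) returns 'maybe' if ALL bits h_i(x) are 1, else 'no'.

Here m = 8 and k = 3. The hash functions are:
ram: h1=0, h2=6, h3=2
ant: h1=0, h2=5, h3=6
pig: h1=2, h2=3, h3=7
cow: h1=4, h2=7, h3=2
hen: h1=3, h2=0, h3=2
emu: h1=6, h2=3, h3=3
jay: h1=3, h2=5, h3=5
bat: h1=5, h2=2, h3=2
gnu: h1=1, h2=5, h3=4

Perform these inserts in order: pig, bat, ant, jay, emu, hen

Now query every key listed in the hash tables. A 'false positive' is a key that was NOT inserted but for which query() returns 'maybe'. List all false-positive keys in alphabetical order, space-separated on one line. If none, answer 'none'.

Answer: ram

Derivation:
Start: bits=00000000
After insert 'pig': sets bits 2 3 7 -> bits=00110001
After insert 'bat': sets bits 2 5 -> bits=00110101
After insert 'ant': sets bits 0 5 6 -> bits=10110111
After insert 'jay': sets bits 3 5 -> bits=10110111
After insert 'emu': sets bits 3 6 -> bits=10110111
After insert 'hen': sets bits 0 2 3 -> bits=10110111
Not inserted: cow gnu ram — query each against bits=10110111:
query cow: checks bit2=1, bit4=0, bit7=1 (has a 0) -> no => not a false positive
query gnu: checks bit1=0, bit4=0, bit5=1 (has a 0) -> no => not a false positive
query ram: checks bit0=1, bit2=1, bit6=1 (all 1) -> maybe => FALSE POSITIVE
False positives (alphabetical): ram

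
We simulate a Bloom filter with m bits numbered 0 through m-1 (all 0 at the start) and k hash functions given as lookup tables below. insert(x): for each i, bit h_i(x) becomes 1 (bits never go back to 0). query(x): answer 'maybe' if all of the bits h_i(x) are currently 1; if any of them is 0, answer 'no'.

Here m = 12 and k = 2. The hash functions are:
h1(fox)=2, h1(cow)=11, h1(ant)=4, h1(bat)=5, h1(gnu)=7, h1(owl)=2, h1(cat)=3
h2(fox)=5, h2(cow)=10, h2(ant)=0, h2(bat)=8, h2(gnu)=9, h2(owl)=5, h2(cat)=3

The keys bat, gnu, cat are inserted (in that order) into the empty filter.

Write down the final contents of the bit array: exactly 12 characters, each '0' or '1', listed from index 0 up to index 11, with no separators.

Answer: 000101011100

Derivation:
Start: bits=000000000000
After insert 'bat': sets bits 5 8 -> bits=000001001000
After insert 'gnu': sets bits 7 9 -> bits=000001011100
After insert 'cat': sets bits 3 -> bits=000101011100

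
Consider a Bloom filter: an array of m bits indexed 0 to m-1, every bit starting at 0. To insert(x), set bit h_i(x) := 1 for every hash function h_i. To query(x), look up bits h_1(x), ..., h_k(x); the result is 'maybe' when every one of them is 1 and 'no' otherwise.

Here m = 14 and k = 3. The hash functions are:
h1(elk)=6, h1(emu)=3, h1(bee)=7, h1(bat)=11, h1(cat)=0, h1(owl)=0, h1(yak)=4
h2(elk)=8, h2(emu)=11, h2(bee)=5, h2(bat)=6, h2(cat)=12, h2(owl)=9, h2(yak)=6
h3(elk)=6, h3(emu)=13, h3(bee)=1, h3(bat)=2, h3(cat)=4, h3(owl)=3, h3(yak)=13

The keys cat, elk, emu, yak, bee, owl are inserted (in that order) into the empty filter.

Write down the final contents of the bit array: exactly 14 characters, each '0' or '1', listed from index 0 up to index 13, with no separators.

Answer: 11011111110111

Derivation:
Start: bits=00000000000000
After insert 'cat': sets bits 0 4 12 -> bits=10001000000010
After insert 'elk': sets bits 6 8 -> bits=10001010100010
After insert 'emu': sets bits 3 11 13 -> bits=10011010100111
After insert 'yak': sets bits 4 6 13 -> bits=10011010100111
After insert 'bee': sets bits 1 5 7 -> bits=11011111100111
After insert 'owl': sets bits 0 3 9 -> bits=11011111110111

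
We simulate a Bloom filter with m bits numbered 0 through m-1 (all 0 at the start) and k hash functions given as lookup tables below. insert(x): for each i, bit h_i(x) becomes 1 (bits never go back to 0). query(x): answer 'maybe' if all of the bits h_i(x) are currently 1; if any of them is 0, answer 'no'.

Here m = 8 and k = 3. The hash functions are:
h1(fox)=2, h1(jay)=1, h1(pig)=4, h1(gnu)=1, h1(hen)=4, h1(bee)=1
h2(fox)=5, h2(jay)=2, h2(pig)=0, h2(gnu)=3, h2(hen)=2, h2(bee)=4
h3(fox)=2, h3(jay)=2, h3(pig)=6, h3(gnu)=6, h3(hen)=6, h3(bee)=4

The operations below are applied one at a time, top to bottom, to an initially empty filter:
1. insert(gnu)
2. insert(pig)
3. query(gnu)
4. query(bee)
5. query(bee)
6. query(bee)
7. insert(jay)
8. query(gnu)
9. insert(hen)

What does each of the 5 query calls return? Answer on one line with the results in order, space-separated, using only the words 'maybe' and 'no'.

Start: bits=00000000
Op 1: insert gnu -> sets bits 1 3 6 -> bits=01010010
Op 2: insert pig -> sets bits 0 4 6 -> bits=11011010
Op 3: query gnu -> checks bit1=1, bit3=1, bit6=1 (all 1) -> maybe
Op 4: query bee -> checks bit1=1, bit4=1 (all 1) -> maybe
Op 5: query bee -> checks bit1=1, bit4=1 (all 1) -> maybe
Op 6: query bee -> checks bit1=1, bit4=1 (all 1) -> maybe
Op 7: insert jay -> sets bits 1 2 -> bits=11111010
Op 8: query gnu -> checks bit1=1, bit3=1, bit6=1 (all 1) -> maybe
Op 9: insert hen -> sets bits 2 4 6 -> bits=11111010
Query results in order: maybe maybe maybe maybe maybe

Answer: maybe maybe maybe maybe maybe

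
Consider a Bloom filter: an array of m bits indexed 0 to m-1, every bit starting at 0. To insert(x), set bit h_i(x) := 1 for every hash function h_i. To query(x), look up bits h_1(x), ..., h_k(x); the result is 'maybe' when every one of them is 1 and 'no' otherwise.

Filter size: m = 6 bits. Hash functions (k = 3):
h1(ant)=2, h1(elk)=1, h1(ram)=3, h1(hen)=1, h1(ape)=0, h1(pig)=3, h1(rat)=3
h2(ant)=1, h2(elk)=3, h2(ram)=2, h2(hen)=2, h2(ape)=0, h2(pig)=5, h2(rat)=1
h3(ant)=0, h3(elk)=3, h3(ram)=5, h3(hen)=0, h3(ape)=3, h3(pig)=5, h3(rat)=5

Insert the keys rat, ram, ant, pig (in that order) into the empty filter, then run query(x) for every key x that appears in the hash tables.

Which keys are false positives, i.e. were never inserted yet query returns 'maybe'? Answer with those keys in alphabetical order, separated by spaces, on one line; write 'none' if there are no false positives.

Answer: ape elk hen

Derivation:
Start: bits=000000
After insert 'rat': sets bits 1 3 5 -> bits=010101
After insert 'ram': sets bits 2 3 5 -> bits=011101
After insert 'ant': sets bits 0 1 2 -> bits=111101
After insert 'pig': sets bits 3 5 -> bits=111101
Not inserted: ape elk hen — query each against bits=111101:
query ape: checks bit0=1, bit3=1 (all 1) -> maybe => FALSE POSITIVE
query elk: checks bit1=1, bit3=1 (all 1) -> maybe => FALSE POSITIVE
query hen: checks bit0=1, bit1=1, bit2=1 (all 1) -> maybe => FALSE POSITIVE
False positives (alphabetical): ape elk hen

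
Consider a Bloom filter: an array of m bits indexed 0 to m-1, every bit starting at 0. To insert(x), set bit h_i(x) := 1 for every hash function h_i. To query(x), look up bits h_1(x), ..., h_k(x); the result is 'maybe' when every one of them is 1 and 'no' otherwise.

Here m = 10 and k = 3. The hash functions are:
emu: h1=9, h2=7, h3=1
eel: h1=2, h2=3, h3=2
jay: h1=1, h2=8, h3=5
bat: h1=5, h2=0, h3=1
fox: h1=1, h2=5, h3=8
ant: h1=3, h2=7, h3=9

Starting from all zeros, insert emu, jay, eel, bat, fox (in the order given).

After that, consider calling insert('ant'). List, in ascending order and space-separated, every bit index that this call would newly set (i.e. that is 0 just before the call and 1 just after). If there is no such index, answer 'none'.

Answer: none

Derivation:
Start: bits=0000000000
After insert 'emu': sets bits 1 7 9 -> bits=0100000101
After insert 'jay': sets bits 1 5 8 -> bits=0100010111
After insert 'eel': sets bits 2 3 -> bits=0111010111
After insert 'bat': sets bits 0 1 5 -> bits=1111010111
After insert 'fox': sets bits 1 5 8 -> bits=1111010111
insert 'ant' would touch bits 3 7 9; currently bit3=1, bit7=1, bit9=1
Bits that are 0 among those (would change 0->1): none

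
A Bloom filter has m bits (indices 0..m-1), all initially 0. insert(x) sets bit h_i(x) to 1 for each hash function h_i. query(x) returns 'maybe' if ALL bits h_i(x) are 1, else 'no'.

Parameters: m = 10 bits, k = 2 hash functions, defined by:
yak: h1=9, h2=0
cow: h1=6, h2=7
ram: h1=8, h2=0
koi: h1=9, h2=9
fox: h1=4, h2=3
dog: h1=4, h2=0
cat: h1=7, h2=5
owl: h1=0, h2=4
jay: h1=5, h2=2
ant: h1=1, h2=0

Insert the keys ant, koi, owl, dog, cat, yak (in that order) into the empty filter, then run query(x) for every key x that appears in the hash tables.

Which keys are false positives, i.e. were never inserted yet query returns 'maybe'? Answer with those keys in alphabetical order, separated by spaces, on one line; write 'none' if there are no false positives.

Answer: none

Derivation:
Start: bits=0000000000
After insert 'ant': sets bits 0 1 -> bits=1100000000
After insert 'koi': sets bits 9 -> bits=1100000001
After insert 'owl': sets bits 0 4 -> bits=1100100001
After insert 'dog': sets bits 0 4 -> bits=1100100001
After insert 'cat': sets bits 5 7 -> bits=1100110101
After insert 'yak': sets bits 0 9 -> bits=1100110101
Not inserted: cow fox jay ram — query each against bits=1100110101:
query cow: checks bit6=0, bit7=1 (has a 0) -> no => not a false positive
query fox: checks bit3=0, bit4=1 (has a 0) -> no => not a false positive
query jay: checks bit2=0, bit5=1 (has a 0) -> no => not a false positive
query ram: checks bit0=1, bit8=0 (has a 0) -> no => not a false positive
False positives (alphabetical): none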